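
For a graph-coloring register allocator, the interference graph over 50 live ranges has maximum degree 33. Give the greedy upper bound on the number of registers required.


Greedy coloring never needs more than (max_degree + 1) colors: when coloring a vertex, at most max_degree neighbors are already colored.
Upper bound = 33 + 1 = 34

34


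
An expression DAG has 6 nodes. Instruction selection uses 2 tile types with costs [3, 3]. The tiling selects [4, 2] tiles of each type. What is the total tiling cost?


Total cost = sum(count_i * cost_i)
= 4*3 + 2*3
= 18

18


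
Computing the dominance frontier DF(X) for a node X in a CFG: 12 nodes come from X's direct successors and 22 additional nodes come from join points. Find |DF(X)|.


DF(X) = direct successor contributions + join point contributions
= 12 + 22 = 34

34


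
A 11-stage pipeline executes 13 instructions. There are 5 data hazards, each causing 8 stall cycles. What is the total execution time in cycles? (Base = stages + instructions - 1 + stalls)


Base cycles = 11 + 13 - 1 = 23
Total stalls = 5 * 8 = 40
Total = 23 + 40 = 63

63


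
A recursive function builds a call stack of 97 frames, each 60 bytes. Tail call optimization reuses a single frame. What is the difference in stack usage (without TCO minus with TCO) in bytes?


Without TCO: 97 * 60 = 5820 bytes
With TCO: reuse 1 frame = 60 bytes
Savings = 5820 - 60 = 5760

5760


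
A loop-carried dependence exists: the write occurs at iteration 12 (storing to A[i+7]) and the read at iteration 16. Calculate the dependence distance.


Distance = read iteration - write iteration
= 16 - 12 = 4

4


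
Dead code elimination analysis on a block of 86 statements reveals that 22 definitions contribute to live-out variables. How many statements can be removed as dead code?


Dead code = total statements - live definitions
= 86 - 22 = 64

64


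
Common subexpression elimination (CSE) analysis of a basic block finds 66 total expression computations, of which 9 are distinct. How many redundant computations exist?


CSE count = total expressions - unique expressions
= 66 - 9 = 57

57


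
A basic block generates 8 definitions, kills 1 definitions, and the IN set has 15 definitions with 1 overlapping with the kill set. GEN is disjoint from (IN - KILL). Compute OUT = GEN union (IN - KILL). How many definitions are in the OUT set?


IN - KILL: 15 - 1 = 14 surviving definitions
OUT = GEN + surviving = 8 + 14 = 22

22


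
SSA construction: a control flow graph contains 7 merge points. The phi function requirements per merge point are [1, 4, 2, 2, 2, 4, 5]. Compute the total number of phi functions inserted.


Total phi functions = sum of phi functions at each join node
= 1 + 4 + 2 + 2 + 2 + 4 + 5 = 20

20


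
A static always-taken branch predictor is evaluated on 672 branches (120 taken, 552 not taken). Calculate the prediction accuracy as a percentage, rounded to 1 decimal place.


Predictor: always-taken
Correct predictions = 120
Accuracy = 120 / 672 * 100 = 17.9%

17.9


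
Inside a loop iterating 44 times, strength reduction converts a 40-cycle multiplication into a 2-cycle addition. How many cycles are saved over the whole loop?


Per-iteration saving = 40 - 2 = 38
Total saved = 44 * 38 = 1672

1672


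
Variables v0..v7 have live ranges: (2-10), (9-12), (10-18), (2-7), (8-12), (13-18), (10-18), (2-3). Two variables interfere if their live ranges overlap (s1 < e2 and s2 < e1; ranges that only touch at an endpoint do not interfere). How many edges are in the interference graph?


Check all pairs for overlapping intervals.
Two intervals (s1,e1) and (s2,e2) overlap if s1 < e2 and s2 < e1.
v0 (2-10) vs v1..v7: overlaps v1, v3, v4, v7 -> 4
v1 (9-12) vs v2..v7: overlaps v2, v4, v6 -> 3
v2 (10-18) vs v3..v7: overlaps v4, v5, v6 -> 3
v3 (2-7) vs v4..v7: overlaps v7 -> 1
v4 (8-12) vs v5..v7: overlaps v6 -> 1
v5 (13-18) vs v6..v7: overlaps v6 -> 1
v6 (10-18) vs v7: overlaps none -> 0
Total overlapping pairs = 4 + 3 + 3 + 1 + 1 + 1 + 0 = 13

13


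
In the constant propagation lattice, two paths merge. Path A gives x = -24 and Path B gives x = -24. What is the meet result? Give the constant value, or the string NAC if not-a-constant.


Meet operation: if both paths give the same constant, result is that constant; if they differ, result is NAC (not-a-constant).
Path A: -24, Path B: -24 -> equal
Result: constant -> -24

-24


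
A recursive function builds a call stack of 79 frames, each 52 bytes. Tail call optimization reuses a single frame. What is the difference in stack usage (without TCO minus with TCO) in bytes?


Without TCO: 79 * 52 = 4108 bytes
With TCO: reuse 1 frame = 52 bytes
Savings = 4108 - 52 = 4056

4056


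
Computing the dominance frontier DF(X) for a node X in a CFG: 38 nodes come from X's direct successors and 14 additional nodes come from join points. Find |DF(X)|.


DF(X) = direct successor contributions + join point contributions
= 38 + 14 = 52

52


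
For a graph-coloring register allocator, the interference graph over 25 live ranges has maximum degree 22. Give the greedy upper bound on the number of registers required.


Greedy coloring never needs more than (max_degree + 1) colors: when coloring a vertex, at most max_degree neighbors are already colored.
Upper bound = 22 + 1 = 23

23


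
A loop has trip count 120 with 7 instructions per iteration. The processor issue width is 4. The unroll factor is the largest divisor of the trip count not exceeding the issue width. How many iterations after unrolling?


Largest divisor of 120 <= 4 is 4
New iterations = 120 / 4 = 30

30


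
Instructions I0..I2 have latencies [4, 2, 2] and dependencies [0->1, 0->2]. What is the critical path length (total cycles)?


Compute longest path through dependency graph: dist(Ik) = max over predecessors of dist + latency(Ik).
dist(I0) = latency 4 = 4
dist(I1) = dist(I0) + 2 = 4 + 2 = 6
dist(I2) = dist(I0) + 2 = 4 + 2 = 6
Critical path = max dist = 6

6


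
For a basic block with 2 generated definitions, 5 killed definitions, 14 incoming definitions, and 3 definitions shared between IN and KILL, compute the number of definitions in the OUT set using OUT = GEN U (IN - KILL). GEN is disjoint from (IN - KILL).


IN - KILL: 14 - 3 = 11 surviving definitions
OUT = GEN + surviving = 2 + 11 = 13

13


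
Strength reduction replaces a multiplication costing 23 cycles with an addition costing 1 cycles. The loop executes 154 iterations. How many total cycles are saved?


Per-iteration saving = 23 - 1 = 22
Total saved = 154 * 22 = 3388

3388


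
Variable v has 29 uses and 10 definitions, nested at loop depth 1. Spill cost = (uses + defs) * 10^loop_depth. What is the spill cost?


uses + defs = 29 + 10 = 39
10^1 = 10
Spill cost = 39 * 10 = 390

390


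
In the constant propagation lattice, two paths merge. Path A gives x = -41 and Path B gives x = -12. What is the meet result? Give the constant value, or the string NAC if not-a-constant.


Meet operation: if both paths give the same constant, result is that constant; if they differ, result is NAC (not-a-constant).
Path A: -41, Path B: -12 -> differ
Result: not-a-constant -> NAC

NAC


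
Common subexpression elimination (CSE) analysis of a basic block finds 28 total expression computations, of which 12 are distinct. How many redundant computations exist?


CSE count = total expressions - unique expressions
= 28 - 12 = 16

16


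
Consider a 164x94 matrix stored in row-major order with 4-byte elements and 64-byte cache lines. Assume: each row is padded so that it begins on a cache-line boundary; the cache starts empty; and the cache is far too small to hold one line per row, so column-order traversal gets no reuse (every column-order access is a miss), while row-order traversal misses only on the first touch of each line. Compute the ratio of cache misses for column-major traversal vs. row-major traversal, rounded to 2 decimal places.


Each row occupies 94 * 4 = 376 bytes and starts on a line boundary, so it spans ceil(376 / 64) = 6 cache lines.
Row-major traversal misses (one per line touched): 164 * ceil(94 * 4 / 64) = 984
Column-major traversal misses (no reuse, every access misses): 164 * 94 = 15416
Ratio = 15416 / 984 = 15.67

15.67


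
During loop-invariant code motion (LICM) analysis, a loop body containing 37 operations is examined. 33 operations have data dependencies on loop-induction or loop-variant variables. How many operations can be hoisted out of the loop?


Invariant candidates = total - loop-dependent
= 37 - 33 = 4

4


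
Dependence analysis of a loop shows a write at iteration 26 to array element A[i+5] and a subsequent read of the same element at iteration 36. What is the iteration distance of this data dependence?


Distance = read iteration - write iteration
= 36 - 26 = 10

10


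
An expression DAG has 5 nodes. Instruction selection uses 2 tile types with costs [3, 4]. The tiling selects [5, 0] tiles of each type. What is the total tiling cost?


Total cost = sum(count_i * cost_i)
= 5*3 + 0*4
= 15

15


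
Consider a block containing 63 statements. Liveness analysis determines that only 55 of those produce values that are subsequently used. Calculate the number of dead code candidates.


Dead code = total statements - live definitions
= 63 - 55 = 8

8


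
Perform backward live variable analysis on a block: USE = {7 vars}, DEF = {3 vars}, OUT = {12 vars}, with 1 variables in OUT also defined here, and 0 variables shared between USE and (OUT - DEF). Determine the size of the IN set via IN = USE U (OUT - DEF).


OUT - DEF: 12 - 1 = 11
|IN| = |USE| + |OUT - DEF| - |USE ∩ (OUT - DEF)| = 7 + 11 - 0 = 18

18


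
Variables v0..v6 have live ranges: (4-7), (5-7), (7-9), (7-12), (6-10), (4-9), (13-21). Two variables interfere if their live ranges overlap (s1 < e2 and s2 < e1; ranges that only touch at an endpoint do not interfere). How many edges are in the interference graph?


Check all pairs for overlapping intervals.
Two intervals (s1,e1) and (s2,e2) overlap if s1 < e2 and s2 < e1.
v0 (4-7) vs v1..v6: overlaps v1, v4, v5 -> 3
v1 (5-7) vs v2..v6: overlaps v4, v5 -> 2
v2 (7-9) vs v3..v6: overlaps v3, v4, v5 -> 3
v3 (7-12) vs v4..v6: overlaps v4, v5 -> 2
v4 (6-10) vs v5..v6: overlaps v5 -> 1
v5 (4-9) vs v6: overlaps none -> 0
Total overlapping pairs = 3 + 2 + 3 + 2 + 1 + 0 = 11

11


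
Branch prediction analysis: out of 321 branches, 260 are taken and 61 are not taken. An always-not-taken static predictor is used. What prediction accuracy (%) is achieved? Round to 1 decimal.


Predictor: always-not-taken
Correct predictions = 61
Accuracy = 61 / 321 * 100 = 19.0%

19.0


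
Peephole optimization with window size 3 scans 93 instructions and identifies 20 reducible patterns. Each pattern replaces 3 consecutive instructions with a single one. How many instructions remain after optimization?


Each match removes 2 instructions.
Total removed = 20 * 2 = 40
Remaining = 93 - 40 = 53

53


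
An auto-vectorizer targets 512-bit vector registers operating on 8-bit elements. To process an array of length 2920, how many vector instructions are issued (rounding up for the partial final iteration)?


Width = 512 / 8 = 64 elements per vector op
Iterations = ceil(2920 / 64) = 46

46


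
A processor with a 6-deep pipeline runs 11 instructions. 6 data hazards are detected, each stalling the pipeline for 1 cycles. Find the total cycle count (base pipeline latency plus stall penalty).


Base cycles = 6 + 11 - 1 = 16
Total stalls = 6 * 1 = 6
Total = 16 + 6 = 22

22


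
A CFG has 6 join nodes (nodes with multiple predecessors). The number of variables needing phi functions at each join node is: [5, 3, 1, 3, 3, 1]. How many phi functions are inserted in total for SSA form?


Total phi functions = sum of phi functions at each join node
= 5 + 3 + 1 + 3 + 3 + 1 = 16

16


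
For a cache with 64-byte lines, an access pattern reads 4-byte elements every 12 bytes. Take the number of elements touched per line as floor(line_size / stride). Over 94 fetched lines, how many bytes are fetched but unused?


Elements per line = floor(64 / 12) = 5
Bytes used per line = 5 * 4 = 20
Wasted per line = 64 - 20 = 44
Total wasted = 44 * 94 = 4136

4136


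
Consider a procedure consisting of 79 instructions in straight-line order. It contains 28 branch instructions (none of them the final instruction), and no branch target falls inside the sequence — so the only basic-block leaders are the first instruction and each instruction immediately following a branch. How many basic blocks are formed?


With no in-sequence branch targets, the leaders are the first instruction plus the instruction after each branch.
Number of basic blocks = branches + 1
= 28 + 1 = 29

29


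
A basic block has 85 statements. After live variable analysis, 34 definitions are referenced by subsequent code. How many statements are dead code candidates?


Dead code = total statements - live definitions
= 85 - 34 = 51

51


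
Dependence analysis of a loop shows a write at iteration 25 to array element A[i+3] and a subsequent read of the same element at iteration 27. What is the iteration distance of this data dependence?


Distance = read iteration - write iteration
= 27 - 25 = 2

2


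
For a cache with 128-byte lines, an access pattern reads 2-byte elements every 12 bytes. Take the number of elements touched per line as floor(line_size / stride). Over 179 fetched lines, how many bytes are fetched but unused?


Elements per line = floor(128 / 12) = 10
Bytes used per line = 10 * 2 = 20
Wasted per line = 128 - 20 = 108
Total wasted = 108 * 179 = 19332

19332


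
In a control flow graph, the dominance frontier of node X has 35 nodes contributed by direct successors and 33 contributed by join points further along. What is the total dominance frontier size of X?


DF(X) = direct successor contributions + join point contributions
= 35 + 33 = 68

68


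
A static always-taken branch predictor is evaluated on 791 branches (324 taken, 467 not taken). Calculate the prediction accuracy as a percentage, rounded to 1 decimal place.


Predictor: always-taken
Correct predictions = 324
Accuracy = 324 / 791 * 100 = 41.0%

41.0


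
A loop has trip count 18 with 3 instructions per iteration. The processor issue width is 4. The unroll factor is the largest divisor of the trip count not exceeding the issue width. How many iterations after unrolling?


Largest divisor of 18 <= 4 is 3
New iterations = 18 / 3 = 6

6


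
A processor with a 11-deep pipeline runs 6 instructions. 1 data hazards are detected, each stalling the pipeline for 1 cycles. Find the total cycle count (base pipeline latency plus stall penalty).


Base cycles = 11 + 6 - 1 = 16
Total stalls = 1 * 1 = 1
Total = 16 + 1 = 17

17


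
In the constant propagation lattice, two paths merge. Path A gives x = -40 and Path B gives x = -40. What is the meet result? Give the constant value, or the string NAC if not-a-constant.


Meet operation: if both paths give the same constant, result is that constant; if they differ, result is NAC (not-a-constant).
Path A: -40, Path B: -40 -> equal
Result: constant -> -40

-40


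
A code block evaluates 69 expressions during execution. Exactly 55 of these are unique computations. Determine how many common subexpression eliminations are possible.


CSE count = total expressions - unique expressions
= 69 - 55 = 14

14


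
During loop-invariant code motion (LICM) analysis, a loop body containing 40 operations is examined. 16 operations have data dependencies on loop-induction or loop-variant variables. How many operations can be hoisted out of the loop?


Invariant candidates = total - loop-dependent
= 40 - 16 = 24

24


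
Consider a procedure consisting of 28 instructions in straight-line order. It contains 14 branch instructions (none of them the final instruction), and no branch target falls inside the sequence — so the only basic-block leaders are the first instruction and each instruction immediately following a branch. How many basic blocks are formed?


With no in-sequence branch targets, the leaders are the first instruction plus the instruction after each branch.
Number of basic blocks = branches + 1
= 14 + 1 = 15

15


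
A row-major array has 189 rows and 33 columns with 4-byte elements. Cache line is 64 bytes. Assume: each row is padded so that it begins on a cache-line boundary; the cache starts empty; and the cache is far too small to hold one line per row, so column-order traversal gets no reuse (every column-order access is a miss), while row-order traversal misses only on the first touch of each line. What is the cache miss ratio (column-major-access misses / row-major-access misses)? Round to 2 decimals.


Each row occupies 33 * 4 = 132 bytes and starts on a line boundary, so it spans ceil(132 / 64) = 3 cache lines.
Row-major traversal misses (one per line touched): 189 * ceil(33 * 4 / 64) = 567
Column-major traversal misses (no reuse, every access misses): 189 * 33 = 6237
Ratio = 6237 / 567 = 11.0

11.0


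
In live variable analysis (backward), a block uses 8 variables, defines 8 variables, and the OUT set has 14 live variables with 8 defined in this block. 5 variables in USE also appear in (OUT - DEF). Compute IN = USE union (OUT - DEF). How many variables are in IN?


OUT - DEF: 14 - 8 = 6
|IN| = |USE| + |OUT - DEF| - |USE ∩ (OUT - DEF)| = 8 + 6 - 5 = 9

9


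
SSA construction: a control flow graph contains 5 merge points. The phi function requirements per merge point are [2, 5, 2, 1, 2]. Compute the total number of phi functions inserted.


Total phi functions = sum of phi functions at each join node
= 2 + 5 + 2 + 1 + 2 = 12

12


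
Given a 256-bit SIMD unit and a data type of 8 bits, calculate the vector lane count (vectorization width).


Width = SIMD bits / data type bits
= 256 / 8 = 32

32


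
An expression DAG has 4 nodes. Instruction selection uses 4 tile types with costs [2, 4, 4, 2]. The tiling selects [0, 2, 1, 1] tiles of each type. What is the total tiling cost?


Total cost = sum(count_i * cost_i)
= 0*2 + 2*4 + 1*4 + 1*2
= 14

14


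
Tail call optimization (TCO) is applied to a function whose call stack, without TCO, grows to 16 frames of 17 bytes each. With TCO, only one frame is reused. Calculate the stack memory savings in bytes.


Without TCO: 16 * 17 = 272 bytes
With TCO: reuse 1 frame = 17 bytes
Savings = 272 - 17 = 255

255


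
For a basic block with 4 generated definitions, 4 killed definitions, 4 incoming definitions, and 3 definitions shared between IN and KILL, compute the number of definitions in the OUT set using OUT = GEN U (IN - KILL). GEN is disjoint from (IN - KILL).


IN - KILL: 4 - 3 = 1 surviving definitions
OUT = GEN + surviving = 4 + 1 = 5

5


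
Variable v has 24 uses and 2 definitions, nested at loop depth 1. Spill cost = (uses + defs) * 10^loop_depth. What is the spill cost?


uses + defs = 24 + 2 = 26
10^1 = 10
Spill cost = 26 * 10 = 260

260


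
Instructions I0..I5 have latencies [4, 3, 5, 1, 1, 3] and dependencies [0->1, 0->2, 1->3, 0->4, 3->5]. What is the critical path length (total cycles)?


Compute longest path through dependency graph: dist(Ik) = max over predecessors of dist + latency(Ik).
dist(I0) = latency 4 = 4
dist(I1) = dist(I0) + 3 = 4 + 3 = 7
dist(I2) = dist(I0) + 5 = 4 + 5 = 9
dist(I3) = dist(I1) + 1 = 7 + 1 = 8
dist(I4) = dist(I0) + 1 = 4 + 1 = 5
dist(I5) = dist(I3) + 3 = 8 + 3 = 11
Critical path = max dist = 11

11


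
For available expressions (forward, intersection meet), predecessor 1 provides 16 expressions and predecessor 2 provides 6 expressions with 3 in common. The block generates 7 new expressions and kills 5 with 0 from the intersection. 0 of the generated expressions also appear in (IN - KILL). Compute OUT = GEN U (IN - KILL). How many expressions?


IN = intersection of predecessors = 3
IN - KILL = 3 - 0 = 3
|OUT| = |GEN| + |IN - KILL| - |GEN ∩ (IN - KILL)| = 7 + 3 - 0 = 10

10


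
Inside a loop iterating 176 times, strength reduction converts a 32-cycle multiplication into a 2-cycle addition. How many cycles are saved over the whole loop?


Per-iteration saving = 32 - 2 = 30
Total saved = 176 * 30 = 5280

5280


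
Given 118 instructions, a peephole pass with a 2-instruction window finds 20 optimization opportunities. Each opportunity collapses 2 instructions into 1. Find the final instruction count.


Each match removes 1 instructions.
Total removed = 20 * 1 = 20
Remaining = 118 - 20 = 98

98


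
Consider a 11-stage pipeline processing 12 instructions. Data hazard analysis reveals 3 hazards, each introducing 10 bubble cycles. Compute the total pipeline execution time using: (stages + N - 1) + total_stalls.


Base cycles = 11 + 12 - 1 = 22
Total stalls = 3 * 10 = 30
Total = 22 + 30 = 52

52


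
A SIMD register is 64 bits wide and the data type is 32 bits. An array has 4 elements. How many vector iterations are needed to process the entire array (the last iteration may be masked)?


Width = 64 / 32 = 2 elements per vector op
Iterations = ceil(4 / 2) = 2

2


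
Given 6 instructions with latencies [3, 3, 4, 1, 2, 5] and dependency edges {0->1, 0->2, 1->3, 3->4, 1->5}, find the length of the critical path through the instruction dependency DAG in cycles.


Compute longest path through dependency graph: dist(Ik) = max over predecessors of dist + latency(Ik).
dist(I0) = latency 3 = 3
dist(I1) = dist(I0) + 3 = 3 + 3 = 6
dist(I2) = dist(I0) + 4 = 3 + 4 = 7
dist(I3) = dist(I1) + 1 = 6 + 1 = 7
dist(I4) = dist(I3) + 2 = 7 + 2 = 9
dist(I5) = dist(I1) + 5 = 6 + 5 = 11
Critical path = max dist = 11

11


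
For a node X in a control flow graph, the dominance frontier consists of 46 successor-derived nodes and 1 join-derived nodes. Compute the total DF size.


DF(X) = direct successor contributions + join point contributions
= 46 + 1 = 47

47


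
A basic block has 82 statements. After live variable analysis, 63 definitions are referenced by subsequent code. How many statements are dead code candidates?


Dead code = total statements - live definitions
= 82 - 63 = 19

19


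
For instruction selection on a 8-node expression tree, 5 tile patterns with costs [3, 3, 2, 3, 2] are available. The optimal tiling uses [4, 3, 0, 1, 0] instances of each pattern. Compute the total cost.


Total cost = sum(count_i * cost_i)
= 4*3 + 3*3 + 0*2 + 1*3 + 0*2
= 24

24


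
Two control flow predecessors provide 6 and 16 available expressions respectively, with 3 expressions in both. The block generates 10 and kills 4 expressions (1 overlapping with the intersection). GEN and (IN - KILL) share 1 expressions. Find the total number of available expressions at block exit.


IN = intersection of predecessors = 3
IN - KILL = 3 - 1 = 2
|OUT| = |GEN| + |IN - KILL| - |GEN ∩ (IN - KILL)| = 10 + 2 - 1 = 11

11


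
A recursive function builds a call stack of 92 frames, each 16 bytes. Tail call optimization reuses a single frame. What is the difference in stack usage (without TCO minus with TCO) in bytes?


Without TCO: 92 * 16 = 1472 bytes
With TCO: reuse 1 frame = 16 bytes
Savings = 1472 - 16 = 1456

1456


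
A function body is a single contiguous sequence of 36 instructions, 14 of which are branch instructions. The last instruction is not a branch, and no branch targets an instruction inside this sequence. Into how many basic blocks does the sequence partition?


With no in-sequence branch targets, the leaders are the first instruction plus the instruction after each branch.
Number of basic blocks = branches + 1
= 14 + 1 = 15

15


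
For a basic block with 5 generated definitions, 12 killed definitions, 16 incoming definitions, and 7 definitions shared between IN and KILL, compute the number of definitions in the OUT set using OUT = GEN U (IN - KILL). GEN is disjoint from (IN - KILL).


IN - KILL: 16 - 7 = 9 surviving definitions
OUT = GEN + surviving = 5 + 9 = 14

14


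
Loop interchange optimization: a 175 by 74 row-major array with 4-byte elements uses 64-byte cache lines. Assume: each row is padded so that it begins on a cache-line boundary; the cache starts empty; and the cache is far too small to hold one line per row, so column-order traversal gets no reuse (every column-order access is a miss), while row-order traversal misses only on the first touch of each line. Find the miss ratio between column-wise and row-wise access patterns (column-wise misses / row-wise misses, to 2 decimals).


Each row occupies 74 * 4 = 296 bytes and starts on a line boundary, so it spans ceil(296 / 64) = 5 cache lines.
Row-major traversal misses (one per line touched): 175 * ceil(74 * 4 / 64) = 875
Column-major traversal misses (no reuse, every access misses): 175 * 74 = 12950
Ratio = 12950 / 875 = 14.8

14.8


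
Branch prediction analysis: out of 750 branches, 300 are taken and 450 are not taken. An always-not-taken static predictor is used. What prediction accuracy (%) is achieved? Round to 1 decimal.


Predictor: always-not-taken
Correct predictions = 450
Accuracy = 450 / 750 * 100 = 60.0%

60.0


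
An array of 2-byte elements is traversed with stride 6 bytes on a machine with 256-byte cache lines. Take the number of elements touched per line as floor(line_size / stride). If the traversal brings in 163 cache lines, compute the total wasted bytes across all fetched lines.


Elements per line = floor(256 / 6) = 42
Bytes used per line = 42 * 2 = 84
Wasted per line = 256 - 84 = 172
Total wasted = 172 * 163 = 28036

28036


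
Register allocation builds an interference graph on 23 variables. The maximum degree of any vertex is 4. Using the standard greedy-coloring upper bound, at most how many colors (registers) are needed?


Greedy coloring never needs more than (max_degree + 1) colors: when coloring a vertex, at most max_degree neighbors are already colored.
Upper bound = 4 + 1 = 5

5


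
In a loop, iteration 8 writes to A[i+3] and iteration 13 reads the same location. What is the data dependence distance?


Distance = read iteration - write iteration
= 13 - 8 = 5

5


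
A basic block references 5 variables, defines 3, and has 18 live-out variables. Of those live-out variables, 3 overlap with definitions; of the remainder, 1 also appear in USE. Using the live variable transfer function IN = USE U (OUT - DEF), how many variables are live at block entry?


OUT - DEF: 18 - 3 = 15
|IN| = |USE| + |OUT - DEF| - |USE ∩ (OUT - DEF)| = 5 + 15 - 1 = 19

19


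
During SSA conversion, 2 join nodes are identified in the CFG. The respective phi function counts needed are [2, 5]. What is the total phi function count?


Total phi functions = sum of phi functions at each join node
= 2 + 5 = 7

7


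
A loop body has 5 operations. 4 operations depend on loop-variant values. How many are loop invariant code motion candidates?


Invariant candidates = total - loop-dependent
= 5 - 4 = 1

1


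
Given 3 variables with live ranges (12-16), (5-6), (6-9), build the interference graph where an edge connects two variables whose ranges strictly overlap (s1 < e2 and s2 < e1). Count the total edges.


Check all pairs for overlapping intervals.
Two intervals (s1,e1) and (s2,e2) overlap if s1 < e2 and s2 < e1.
v0 (12-16) vs v1..v2: overlaps none -> 0
v1 (5-6) vs v2: overlaps none -> 0
Total overlapping pairs = 0 + 0 = 0

0


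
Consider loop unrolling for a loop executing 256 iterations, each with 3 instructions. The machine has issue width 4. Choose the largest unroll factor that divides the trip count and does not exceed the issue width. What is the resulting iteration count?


Largest divisor of 256 <= 4 is 4
New iterations = 256 / 4 = 64

64


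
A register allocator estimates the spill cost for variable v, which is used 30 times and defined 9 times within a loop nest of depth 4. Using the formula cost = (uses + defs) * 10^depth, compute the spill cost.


uses + defs = 30 + 9 = 39
10^4 = 10000
Spill cost = 39 * 10000 = 390000

390000


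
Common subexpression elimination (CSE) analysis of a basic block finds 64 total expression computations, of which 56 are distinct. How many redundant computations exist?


CSE count = total expressions - unique expressions
= 64 - 56 = 8

8


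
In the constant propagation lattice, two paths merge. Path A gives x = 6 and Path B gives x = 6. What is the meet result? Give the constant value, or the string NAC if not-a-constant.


Meet operation: if both paths give the same constant, result is that constant; if they differ, result is NAC (not-a-constant).
Path A: 6, Path B: 6 -> equal
Result: constant -> 6

6


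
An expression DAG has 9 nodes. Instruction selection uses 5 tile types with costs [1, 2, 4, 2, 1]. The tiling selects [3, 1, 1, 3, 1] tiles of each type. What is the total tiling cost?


Total cost = sum(count_i * cost_i)
= 3*1 + 1*2 + 1*4 + 3*2 + 1*1
= 16

16


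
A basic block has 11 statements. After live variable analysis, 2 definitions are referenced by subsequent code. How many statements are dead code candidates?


Dead code = total statements - live definitions
= 11 - 2 = 9

9


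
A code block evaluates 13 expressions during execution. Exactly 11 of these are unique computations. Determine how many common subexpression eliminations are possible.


CSE count = total expressions - unique expressions
= 13 - 11 = 2

2


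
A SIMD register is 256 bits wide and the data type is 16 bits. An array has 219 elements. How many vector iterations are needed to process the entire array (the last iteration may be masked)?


Width = 256 / 16 = 16 elements per vector op
Iterations = ceil(219 / 16) = 14

14


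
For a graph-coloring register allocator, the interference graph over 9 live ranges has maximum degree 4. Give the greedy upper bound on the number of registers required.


Greedy coloring never needs more than (max_degree + 1) colors: when coloring a vertex, at most max_degree neighbors are already colored.
Upper bound = 4 + 1 = 5

5


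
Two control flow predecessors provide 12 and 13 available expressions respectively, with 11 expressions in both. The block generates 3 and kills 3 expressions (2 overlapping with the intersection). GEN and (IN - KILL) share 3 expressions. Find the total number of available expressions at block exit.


IN = intersection of predecessors = 11
IN - KILL = 11 - 2 = 9
|OUT| = |GEN| + |IN - KILL| - |GEN ∩ (IN - KILL)| = 3 + 9 - 3 = 9

9


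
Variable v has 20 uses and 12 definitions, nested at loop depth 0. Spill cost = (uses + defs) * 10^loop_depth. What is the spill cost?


uses + defs = 20 + 12 = 32
10^0 = 1
Spill cost = 32 * 1 = 32

32


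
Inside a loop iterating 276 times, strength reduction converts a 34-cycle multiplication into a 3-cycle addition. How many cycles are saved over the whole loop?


Per-iteration saving = 34 - 3 = 31
Total saved = 276 * 31 = 8556

8556


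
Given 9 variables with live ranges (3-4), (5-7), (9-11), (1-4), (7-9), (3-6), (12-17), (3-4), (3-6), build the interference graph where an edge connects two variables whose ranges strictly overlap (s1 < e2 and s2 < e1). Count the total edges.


Check all pairs for overlapping intervals.
Two intervals (s1,e1) and (s2,e2) overlap if s1 < e2 and s2 < e1.
v0 (3-4) vs v1..v8: overlaps v3, v5, v7, v8 -> 4
v1 (5-7) vs v2..v8: overlaps v5, v8 -> 2
v2 (9-11) vs v3..v8: overlaps none -> 0
v3 (1-4) vs v4..v8: overlaps v5, v7, v8 -> 3
v4 (7-9) vs v5..v8: overlaps none -> 0
v5 (3-6) vs v6..v8: overlaps v7, v8 -> 2
v6 (12-17) vs v7..v8: overlaps none -> 0
v7 (3-4) vs v8: overlaps v8 -> 1
Total overlapping pairs = 4 + 2 + 0 + 3 + 0 + 2 + 0 + 1 = 12

12


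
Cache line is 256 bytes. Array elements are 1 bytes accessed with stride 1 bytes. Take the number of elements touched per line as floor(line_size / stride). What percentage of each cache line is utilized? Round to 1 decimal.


Elements per cache line = floor(256 / 1) = 256
Bytes used = 256 * 1 = 256
Utilization = 256 / 256 * 100 = 100.0%

100.0


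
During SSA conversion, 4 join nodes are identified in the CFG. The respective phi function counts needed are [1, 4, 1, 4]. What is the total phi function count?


Total phi functions = sum of phi functions at each join node
= 1 + 4 + 1 + 4 = 10

10


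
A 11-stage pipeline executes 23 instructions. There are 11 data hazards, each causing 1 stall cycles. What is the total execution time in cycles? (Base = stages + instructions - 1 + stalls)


Base cycles = 11 + 23 - 1 = 33
Total stalls = 11 * 1 = 11
Total = 33 + 11 = 44

44


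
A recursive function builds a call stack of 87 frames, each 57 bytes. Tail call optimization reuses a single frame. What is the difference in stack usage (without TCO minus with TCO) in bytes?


Without TCO: 87 * 57 = 4959 bytes
With TCO: reuse 1 frame = 57 bytes
Savings = 4959 - 57 = 4902

4902


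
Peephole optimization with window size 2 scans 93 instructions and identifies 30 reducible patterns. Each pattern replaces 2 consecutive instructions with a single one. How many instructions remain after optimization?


Each match removes 1 instructions.
Total removed = 30 * 1 = 30
Remaining = 93 - 30 = 63

63


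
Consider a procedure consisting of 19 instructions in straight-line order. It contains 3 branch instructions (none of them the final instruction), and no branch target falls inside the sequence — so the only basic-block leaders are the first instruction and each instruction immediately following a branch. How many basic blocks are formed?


With no in-sequence branch targets, the leaders are the first instruction plus the instruction after each branch.
Number of basic blocks = branches + 1
= 3 + 1 = 4

4


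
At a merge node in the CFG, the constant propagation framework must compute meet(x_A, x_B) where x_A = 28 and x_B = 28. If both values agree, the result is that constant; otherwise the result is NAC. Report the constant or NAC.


Meet operation: if both paths give the same constant, result is that constant; if they differ, result is NAC (not-a-constant).
Path A: 28, Path B: 28 -> equal
Result: constant -> 28

28


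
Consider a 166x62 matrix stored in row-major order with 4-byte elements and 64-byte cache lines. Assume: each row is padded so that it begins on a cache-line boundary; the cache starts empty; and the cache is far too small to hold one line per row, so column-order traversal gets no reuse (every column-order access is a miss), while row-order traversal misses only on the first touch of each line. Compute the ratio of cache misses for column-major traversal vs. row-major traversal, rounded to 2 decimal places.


Each row occupies 62 * 4 = 248 bytes and starts on a line boundary, so it spans ceil(248 / 64) = 4 cache lines.
Row-major traversal misses (one per line touched): 166 * ceil(62 * 4 / 64) = 664
Column-major traversal misses (no reuse, every access misses): 166 * 62 = 10292
Ratio = 10292 / 664 = 15.5

15.5


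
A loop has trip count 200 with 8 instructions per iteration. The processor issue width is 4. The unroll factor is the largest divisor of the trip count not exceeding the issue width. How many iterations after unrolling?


Largest divisor of 200 <= 4 is 4
New iterations = 200 / 4 = 50

50


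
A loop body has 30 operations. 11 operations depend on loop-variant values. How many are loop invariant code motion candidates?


Invariant candidates = total - loop-dependent
= 30 - 11 = 19

19


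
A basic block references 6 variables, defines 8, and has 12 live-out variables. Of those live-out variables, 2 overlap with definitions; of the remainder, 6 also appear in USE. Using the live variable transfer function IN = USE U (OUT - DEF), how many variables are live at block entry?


OUT - DEF: 12 - 2 = 10
|IN| = |USE| + |OUT - DEF| - |USE ∩ (OUT - DEF)| = 6 + 10 - 6 = 10

10


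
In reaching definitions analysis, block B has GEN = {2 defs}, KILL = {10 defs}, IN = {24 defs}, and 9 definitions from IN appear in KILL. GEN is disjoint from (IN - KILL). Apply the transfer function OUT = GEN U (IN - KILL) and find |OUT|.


IN - KILL: 24 - 9 = 15 surviving definitions
OUT = GEN + surviving = 2 + 15 = 17

17


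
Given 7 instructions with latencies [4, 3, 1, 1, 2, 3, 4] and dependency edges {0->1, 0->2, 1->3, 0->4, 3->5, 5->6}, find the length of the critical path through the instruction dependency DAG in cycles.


Compute longest path through dependency graph: dist(Ik) = max over predecessors of dist + latency(Ik).
dist(I0) = latency 4 = 4
dist(I1) = dist(I0) + 3 = 4 + 3 = 7
dist(I2) = dist(I0) + 1 = 4 + 1 = 5
dist(I3) = dist(I1) + 1 = 7 + 1 = 8
dist(I4) = dist(I0) + 2 = 4 + 2 = 6
dist(I5) = dist(I3) + 3 = 8 + 3 = 11
dist(I6) = dist(I5) + 4 = 11 + 4 = 15
Critical path = max dist = 15

15


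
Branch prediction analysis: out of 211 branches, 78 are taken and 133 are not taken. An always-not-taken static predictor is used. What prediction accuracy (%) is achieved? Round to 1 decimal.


Predictor: always-not-taken
Correct predictions = 133
Accuracy = 133 / 211 * 100 = 63.0%

63.0


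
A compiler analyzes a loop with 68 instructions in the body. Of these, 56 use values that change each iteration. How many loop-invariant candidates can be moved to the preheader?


Invariant candidates = total - loop-dependent
= 68 - 56 = 12

12


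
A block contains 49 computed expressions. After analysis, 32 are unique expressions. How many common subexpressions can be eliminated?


CSE count = total expressions - unique expressions
= 49 - 32 = 17

17


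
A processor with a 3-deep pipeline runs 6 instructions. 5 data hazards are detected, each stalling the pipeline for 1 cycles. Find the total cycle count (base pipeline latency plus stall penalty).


Base cycles = 3 + 6 - 1 = 8
Total stalls = 5 * 1 = 5
Total = 8 + 5 = 13

13


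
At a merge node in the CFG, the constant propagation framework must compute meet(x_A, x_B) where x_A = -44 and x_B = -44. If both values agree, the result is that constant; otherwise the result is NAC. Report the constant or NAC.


Meet operation: if both paths give the same constant, result is that constant; if they differ, result is NAC (not-a-constant).
Path A: -44, Path B: -44 -> equal
Result: constant -> -44

-44


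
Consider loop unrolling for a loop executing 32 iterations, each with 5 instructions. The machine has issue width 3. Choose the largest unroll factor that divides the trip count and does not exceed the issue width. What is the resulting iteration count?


Largest divisor of 32 <= 3 is 2
New iterations = 32 / 2 = 16

16


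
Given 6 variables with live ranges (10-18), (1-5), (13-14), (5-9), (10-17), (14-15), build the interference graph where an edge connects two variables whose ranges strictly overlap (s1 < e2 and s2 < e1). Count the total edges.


Check all pairs for overlapping intervals.
Two intervals (s1,e1) and (s2,e2) overlap if s1 < e2 and s2 < e1.
v0 (10-18) vs v1..v5: overlaps v2, v4, v5 -> 3
v1 (1-5) vs v2..v5: overlaps none -> 0
v2 (13-14) vs v3..v5: overlaps v4 -> 1
v3 (5-9) vs v4..v5: overlaps none -> 0
v4 (10-17) vs v5: overlaps v5 -> 1
Total overlapping pairs = 3 + 0 + 1 + 0 + 1 = 5

5


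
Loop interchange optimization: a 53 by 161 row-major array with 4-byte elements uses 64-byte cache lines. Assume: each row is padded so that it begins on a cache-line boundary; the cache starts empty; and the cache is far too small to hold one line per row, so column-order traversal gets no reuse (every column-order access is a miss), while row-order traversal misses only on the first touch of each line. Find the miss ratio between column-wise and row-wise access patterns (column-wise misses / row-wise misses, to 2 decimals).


Each row occupies 161 * 4 = 644 bytes and starts on a line boundary, so it spans ceil(644 / 64) = 11 cache lines.
Row-major traversal misses (one per line touched): 53 * ceil(161 * 4 / 64) = 583
Column-major traversal misses (no reuse, every access misses): 53 * 161 = 8533
Ratio = 8533 / 583 = 14.64

14.64
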